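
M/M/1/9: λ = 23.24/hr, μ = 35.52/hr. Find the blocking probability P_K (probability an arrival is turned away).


ρ = λ/μ = 23.24/35.52 = 0.6543
P_K = (1−ρ)ρ^K/(1−ρ^(K+1)) = (0.3457·0.021972)/(1 − 0.014376)
= 0.007596/0.985624 = 0.007707

Final: 0.007707


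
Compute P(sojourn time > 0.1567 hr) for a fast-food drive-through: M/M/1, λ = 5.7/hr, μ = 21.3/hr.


W ~ Exponential(μ−λ) for M/M/1.
μ − λ = 21.3 − 5.7 = 15.6000
P(W > t) = e^{−(μ−λ)t} = e^{−2.4445} = 0.086768

Final: 0.086768


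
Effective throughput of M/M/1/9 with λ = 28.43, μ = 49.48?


ρ = 0.5746; P_K = (1−ρ)ρ^9/(1−ρ^10) = 0.002915
λ_eff = λ(1 − P_K) = 28.43·(1 − 0.002915) = 28.43·0.997085 = 28.3471 /hr

Final: 28.3471 /hr


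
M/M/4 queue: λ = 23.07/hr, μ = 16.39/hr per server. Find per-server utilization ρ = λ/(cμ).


ρ = λ/(cμ) = 23.07/(4·16.39) = 23.07/65.56 = 0.3519

Final: 0.3519


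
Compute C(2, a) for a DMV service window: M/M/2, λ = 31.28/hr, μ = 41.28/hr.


a = λ/μ = 0.7578; ρ = a/2 = 0.3789
P₀ = 0.450457 (from M/M/c formula)
C(c,a) = [a^c/(c!(1−ρ))]·P₀ = [0.57419/(2·0.6211)]·0.450457
= 0.46222·0.450457 = 0.208209

Final: 0.208209


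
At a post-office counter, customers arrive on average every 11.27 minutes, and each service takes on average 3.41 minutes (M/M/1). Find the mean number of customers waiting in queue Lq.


λ = 60/11.27 = 5.3239 /hr
μ = 60/3.41 = 17.5953 /hr
ρ = λ/μ = 5.3239/17.5953 = 0.3026
Lq = ρ²/(1−ρ) = 0.09155/0.6974 = 0.1313

Final: 0.1313


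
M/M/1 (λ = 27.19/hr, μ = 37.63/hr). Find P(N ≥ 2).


ρ = 27.19/37.63 = 0.7226
P(N ≥ n) = ρ^n = 0.7226^2 = 0.522096

Final: 0.522096


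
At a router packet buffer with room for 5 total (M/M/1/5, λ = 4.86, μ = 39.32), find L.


ρ = 4.86/39.32 = 0.1236
L = ρ[1 − (K+1)ρ^K + Kρ^(K+1)] / [(1−ρ)(1−ρ^(K+1))]
Numerator: 0.1236·(1 − 6·0.00002885 + 5·0.000003566) = 0.123582
Denominator: (0.8764)·(0.999996) = 0.876396
L = 0.123582/0.876396 = 0.1410

Final: 0.1410


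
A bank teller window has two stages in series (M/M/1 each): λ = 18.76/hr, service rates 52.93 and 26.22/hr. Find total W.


Each node sees arrival rate λ = 18.76/hr (tandem ⇒ throughput preserved).
W₁ = 1/(μ₁−λ) = 1/(52.93−18.76) = 0.02927 hr
W₂ = 1/(μ₂−λ) = 1/(26.22−18.76) = 0.13405 hr
W_total = W₁ + W₂ = 0.02927 + 0.13405 = 0.16331 hr

Final: 0.16331 hr


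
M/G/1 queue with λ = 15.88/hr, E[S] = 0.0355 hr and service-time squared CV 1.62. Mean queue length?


ρ = λ·E[S] = 15.88·0.0355 = 0.5637
Lq = ρ²(1+C_s²)/(2(1−ρ)) = 0.3178·(1+1.62)/(2·0.4363)
= 0.3178·2.6200/0.8725 = 0.95430

Final: 0.95430


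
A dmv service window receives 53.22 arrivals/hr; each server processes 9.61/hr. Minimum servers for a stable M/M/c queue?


Stability requires cμ > λ ⇔ c > λ/μ.
λ/μ = 53.22/9.61 = 5.5380
Minimum integer c = ⌊5.5380⌋ + 1 = 6
Check: 6·9.61 = 57.66 > 53.22, while 5·9.61 = 48.05 ≤ 53.22

Final: 6 servers


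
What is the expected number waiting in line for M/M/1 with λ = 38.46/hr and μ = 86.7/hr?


ρ = 38.46/86.7 = 0.4436
Lq = ρ²/(1−ρ) = 0.1968/0.5564 = 0.3537

Final: 0.3537


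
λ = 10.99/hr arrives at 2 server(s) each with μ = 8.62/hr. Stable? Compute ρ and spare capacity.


Total capacity cμ = 2·8.62 = 17.24/hr
ρ = λ/(cμ) = 10.99/17.24 = 0.6375
Stable ⇔ ρ < 1: YES
Spare capacity = cμ − λ = 17.24 − 10.99 = 6.25/hr

Final: ρ = 0.6375; stable; margin = 6.25/hr


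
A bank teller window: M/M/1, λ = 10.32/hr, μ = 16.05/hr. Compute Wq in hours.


ρ = 10.32/16.05 = 0.6430
Wq = ρ/(μ−λ) = 0.6430/(16.05 − 10.32) = 0.6430/5.73 = 0.1122 hr

Final: 0.1122 hr


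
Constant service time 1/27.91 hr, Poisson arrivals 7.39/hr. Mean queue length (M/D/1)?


ρ = 7.39/27.91 = 0.2648
M/D/1: Lq = ρ²/(2(1−ρ)) = 0.07011/(2·0.7352) = 0.04768

Final: 0.04768


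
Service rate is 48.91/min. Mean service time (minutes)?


Mean service time = 1/μ = 1/48.91 minute = 0.02045 minute
In minutes: 0.02045 × 1 = 0.02045 min

Final: 0.02045 min


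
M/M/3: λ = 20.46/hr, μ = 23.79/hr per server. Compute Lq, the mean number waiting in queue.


a = λ/μ = 0.8600; ρ = a/3 = 0.2867
P₀ = 0.420438
Lq = P₀·a^c·ρ / (c!·(1−ρ)²) = 0.420438·0.63611·0.2867/(6·0.50883)
= 0.02511

Final: 0.02511


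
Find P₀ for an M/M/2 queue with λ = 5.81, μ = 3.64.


a = λ/μ = 5.81/3.64 = 1.5962; ρ = a/c = 0.7981
Σ_{k=0}^{1} a^k/k! (terms k=0..1) = 1.00000 + 1.59615 = 2.59615
Tail: a^2/(2!(1−ρ)) = 2.54771/(2·0.2019) = 6.30861
P₀ = 1/(2.59615 + 6.30861) = 1/8.90476 = 0.112299

Final: 0.112299


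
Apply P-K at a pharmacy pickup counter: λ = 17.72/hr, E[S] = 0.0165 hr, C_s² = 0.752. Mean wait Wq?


ρ = λ·E[S] = 17.72·0.0165 = 0.2924
E[S²] = E[S]²(1+C_s²) = 0.0165²·(1+0.752) = 0.0004770
Wq = λ·E[S²]/(2(1−ρ)) = 17.72·0.0004770/(2·0.7076) = 0.005972 hr

Final: 0.005972 hr


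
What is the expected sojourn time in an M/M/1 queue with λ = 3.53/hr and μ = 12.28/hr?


W = 1/(μ−λ) = 1/(12.28 − 3.53) = 1/8.75 = 0.1143 hr

Final: 0.1143 hr


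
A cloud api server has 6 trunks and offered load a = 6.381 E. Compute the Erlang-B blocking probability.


B(c,a) = (a^c/c!) / Σ_{k=0}^{c} a^k/k!
a^6/6! = 93.756194
Σ terms (k=0..6): 1.00000 + 6.38100 + 20.35858 + 43.30270 + 69.07863 + 88.15815 + 93.75619 = 322.035261
B = 93.756194/322.035261 = 0.291136

Final: 0.291136


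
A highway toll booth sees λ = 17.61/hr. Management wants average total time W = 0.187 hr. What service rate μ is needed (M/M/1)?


W = 1/(μ−λ) ⇒ μ − λ = 1/W = 1/0.187 = 5.3476
μ = λ + 1/W = 17.61 + 5.3476 = 22.9576 per hr

Final: 22.9576 /hr


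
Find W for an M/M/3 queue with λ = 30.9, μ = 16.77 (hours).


a = 1.8426; ρ = 0.6142; P₀ = 0.138073
Lq = P₀·a^c·ρ/(c!(1−ρ)²) = 0.59401
Wq = Lq/λ = 0.59401/30.9 = 0.01922 hr
W = Wq + 1/μ = 0.01922 + 0.05963 = 0.07885 hr

Final: 0.07885 hr


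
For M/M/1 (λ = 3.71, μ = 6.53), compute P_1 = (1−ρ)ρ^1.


ρ = 3.71/6.53 = 0.5681
P_n = (1−ρ)·ρ^n = (1 − 0.5681)·0.5681^1 = 0.4319·0.568147 = 0.245356

Final: 0.245356


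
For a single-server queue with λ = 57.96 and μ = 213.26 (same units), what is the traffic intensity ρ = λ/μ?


ρ = λ/μ = 57.96/213.26 = 0.2718

Final: 0.2718


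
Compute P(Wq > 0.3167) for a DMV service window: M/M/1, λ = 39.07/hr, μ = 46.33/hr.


ρ = 39.07/46.33 = 0.8433
P(Wq > t) = ρ·e^{−(μ−λ)t} = 0.8433·e^{−2.2992}
= 0.8433·0.100335 = 0.084612

Final: 0.084612


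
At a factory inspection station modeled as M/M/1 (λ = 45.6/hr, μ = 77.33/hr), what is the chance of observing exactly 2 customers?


ρ = 45.6/77.33 = 0.5897
P_n = (1−ρ)·ρ^n = (1 − 0.5897)·0.5897^2 = 0.4103·0.347723 = 0.142678

Final: 0.142678


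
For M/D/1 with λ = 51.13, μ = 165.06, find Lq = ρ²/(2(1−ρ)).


ρ = 51.13/165.06 = 0.3098
M/D/1: Lq = ρ²/(2(1−ρ)) = 0.09596/(2·0.6902) = 0.06951

Final: 0.06951


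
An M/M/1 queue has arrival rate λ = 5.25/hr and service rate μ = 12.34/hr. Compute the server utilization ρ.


ρ = λ/μ = 5.25/12.34 = 0.4254

Final: 0.4254


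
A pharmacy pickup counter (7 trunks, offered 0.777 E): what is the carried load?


B(7,0.777) = 0.00001560 (Erlang-B)
Carried load = a(1 − B) = 0.777·(1 − 0.00001560) = 0.777·0.999984 = 0.7770 E

Final: 0.7770 Erlangs


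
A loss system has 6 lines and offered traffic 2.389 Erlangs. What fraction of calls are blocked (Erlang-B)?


B(c,a) = (a^c/c!) / Σ_{k=0}^{c} a^k/k!
a^6/6! = 0.258205
Σ terms (k=0..6): 1.00000 + 2.38900 + 2.85366 + 2.27246 + 1.35723 + 0.64848 + 0.25820 = 10.779044
B = 0.258205/10.779044 = 0.023954

Final: 0.023954


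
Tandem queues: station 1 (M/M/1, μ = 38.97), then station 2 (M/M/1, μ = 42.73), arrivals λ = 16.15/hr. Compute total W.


Each node sees arrival rate λ = 16.15/hr (tandem ⇒ throughput preserved).
W₁ = 1/(μ₁−λ) = 1/(38.97−16.15) = 0.04382 hr
W₂ = 1/(μ₂−λ) = 1/(42.73−16.15) = 0.03762 hr
W_total = W₁ + W₂ = 0.04382 + 0.03762 = 0.08144 hr

Final: 0.08144 hr


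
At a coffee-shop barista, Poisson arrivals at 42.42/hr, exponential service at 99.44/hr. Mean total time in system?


W = 1/(μ−λ) = 1/(99.44 − 42.42) = 1/57.02 = 0.01754 hr

Final: 0.01754 hr


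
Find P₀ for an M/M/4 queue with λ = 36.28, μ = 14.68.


a = λ/μ = 36.28/14.68 = 2.4714; ρ = a/c = 0.6178
Σ_{k=0}^{3} a^k/k! (terms k=0..3) = 1.00000 + 2.47139 + 3.05388 + 2.51578 = 9.04105
Tail: a^4/(4!(1−ρ)) = 37.30482/(24·0.3822) = 4.06740
P₀ = 1/(9.04105 + 4.06740) = 1/13.10845 = 0.076287

Final: 0.076287


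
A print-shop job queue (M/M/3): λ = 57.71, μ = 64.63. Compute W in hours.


a = 0.8929; ρ = 0.2976; P₀ = 0.406416
Lq = P₀·a^c·ρ/(c!(1−ρ)²) = 0.02910
Wq = Lq/λ = 0.02910/57.71 = 0.0005042 hr
W = Wq + 1/μ = 0.0005042 + 0.01547 = 0.01598 hr

Final: 0.01598 hr


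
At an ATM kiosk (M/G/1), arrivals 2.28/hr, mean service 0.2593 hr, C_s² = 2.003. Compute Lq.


ρ = λ·E[S] = 2.28·0.2593 = 0.5912
Lq = ρ²(1+C_s²)/(2(1−ρ)) = 0.3495·(1+2.003)/(2·0.4088)
= 0.3495·3.0030/0.8176 = 1.28379

Final: 1.28379


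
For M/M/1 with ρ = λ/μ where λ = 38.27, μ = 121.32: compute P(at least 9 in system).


ρ = 38.27/121.32 = 0.3154
P(N ≥ n) = ρ^n = 0.3154^9 = 0.00003093

Final: 0.00003093


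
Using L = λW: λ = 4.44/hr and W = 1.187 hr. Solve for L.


L = λW = 4.44·1.187 = 5.2703

Final: 5.2703


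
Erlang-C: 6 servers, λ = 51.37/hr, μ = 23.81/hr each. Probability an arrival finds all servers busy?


a = λ/μ = 2.1575; ρ = a/6 = 0.3596
P₀ = 0.115343 (from M/M/c formula)
C(c,a) = [a^c/(c!(1−ρ))]·P₀ = [100.85583/(720·0.6404)]·0.115343
= 0.21873·0.115343 = 0.025229

Final: 0.025229


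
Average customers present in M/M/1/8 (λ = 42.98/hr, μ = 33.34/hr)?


ρ = 42.98/33.34 = 1.2891
L = ρ[1 − (K+1)ρ^K + Kρ^(K+1)] / [(1−ρ)(1−ρ^(K+1))]
Numerator: 1.2891·(1 − 9·7.627927 + 8·9.833482) = 14.201855
Denominator: (-0.2891)·(-8.833482) = 2.554132
L = 14.201855/2.554132 = 5.5603

Final: 5.5603


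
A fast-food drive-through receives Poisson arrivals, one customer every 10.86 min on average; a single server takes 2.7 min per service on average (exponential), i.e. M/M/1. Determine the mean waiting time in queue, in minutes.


λ = 60/10.86 = 5.5249 /hr
μ = 60/2.7 = 22.2222 /hr
ρ = λ/μ = 5.5249/22.2222 = 0.2486
Wq = ρ/(μ−λ) = 0.2486/(22.2222−5.5249) = 0.01489 hr
In minutes: 0.01489·60 = 0.8934 min

Final: 0.8934 min


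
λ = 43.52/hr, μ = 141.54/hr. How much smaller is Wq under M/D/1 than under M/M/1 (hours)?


ρ = 43.52/141.54 = 0.3075
Wq(M/M/1) = ρ/(μ−λ) = 0.3075/98.02 = 0.003137 hr
Wq(M/D/1) = ρ/(2(μ−λ)) = 0.001568 hr
Savings = 0.003137 − 0.001568 = 0.001568 hr

Final: 0.001568 hr


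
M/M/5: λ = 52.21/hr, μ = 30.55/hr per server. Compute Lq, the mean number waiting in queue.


a = λ/μ = 1.7090; ρ = a/5 = 0.3418
P₀ = 0.180464
Lq = P₀·a^c·ρ / (c!·(1−ρ)²) = 0.180464·14.57848·0.3418/(120·0.43323)
= 0.01730

Final: 0.01730


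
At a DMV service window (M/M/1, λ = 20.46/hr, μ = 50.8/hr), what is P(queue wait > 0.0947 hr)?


ρ = 20.46/50.8 = 0.4028
P(Wq > t) = ρ·e^{−(μ−λ)t} = 0.4028·e^{−2.8732}
= 0.4028·0.056518 = 0.022763

Final: 0.022763


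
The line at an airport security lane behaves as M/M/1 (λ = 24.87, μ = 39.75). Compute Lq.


ρ = 24.87/39.75 = 0.6257
Lq = ρ²/(1−ρ) = 0.3915/0.3743 = 1.0457

Final: 1.0457


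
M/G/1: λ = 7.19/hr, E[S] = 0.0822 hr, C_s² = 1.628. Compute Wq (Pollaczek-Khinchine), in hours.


ρ = λ·E[S] = 7.19·0.0822 = 0.5910
E[S²] = E[S]²(1+C_s²) = 0.0822²·(1+1.628) = 0.017757
Wq = λ·E[S²]/(2(1−ρ)) = 7.19·0.017757/(2·0.4090) = 0.15609 hr

Final: 0.15609 hr


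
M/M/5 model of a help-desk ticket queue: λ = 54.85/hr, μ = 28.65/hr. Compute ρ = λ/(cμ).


ρ = λ/(cμ) = 54.85/(5·28.65) = 54.85/143.25 = 0.3829

Final: 0.3829


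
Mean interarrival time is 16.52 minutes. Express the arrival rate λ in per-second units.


λ = 1/(interarrival time) in consistent units.
1 second = 0.0166667 min, so λ = 0.0166667/16.52 = 0.001009 per second

Final: 0.001009 /sec


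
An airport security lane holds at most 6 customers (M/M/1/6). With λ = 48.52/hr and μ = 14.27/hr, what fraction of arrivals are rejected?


ρ = λ/μ = 48.52/14.27 = 3.4001
P_K = (1−ρ)ρ^K/(1−ρ^(K+1)) = (-2.4001·1545.186533)/(1 − 5253.850777)
= -3708.664244/-5252.850777 = 0.706029

Final: 0.706029


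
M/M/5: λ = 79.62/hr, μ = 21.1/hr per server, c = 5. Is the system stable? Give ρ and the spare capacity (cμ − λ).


Total capacity cμ = 5·21.1 = 105.50/hr
ρ = λ/(cμ) = 79.62/105.50 = 0.7547
Stable ⇔ ρ < 1: YES
Spare capacity = cμ − λ = 105.50 − 79.62 = 25.88/hr

Final: ρ = 0.7547; stable; margin = 25.88/hr


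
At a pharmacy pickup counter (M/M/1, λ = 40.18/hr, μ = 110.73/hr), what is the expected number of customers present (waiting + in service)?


ρ = λ/μ = 40.18/110.73 = 0.3629
L = ρ/(1−ρ) = 0.3629/(1 − 0.3629) = 0.3629/0.6371 = 0.5695

Final: 0.5695


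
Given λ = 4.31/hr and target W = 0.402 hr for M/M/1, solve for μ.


W = 1/(μ−λ) ⇒ μ − λ = 1/W = 1/0.402 = 2.4876
μ = λ + 1/W = 4.31 + 2.4876 = 6.7976 per hr

Final: 6.7976 /hr


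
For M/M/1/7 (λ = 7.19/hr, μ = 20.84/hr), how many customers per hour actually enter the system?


ρ = 0.3450; P_K = (1−ρ)ρ^7/(1−ρ^8) = 0.0003812
λ_eff = λ(1 − P_K) = 7.19·(1 − 0.0003812) = 7.19·0.999619 = 7.1873 /hr

Final: 7.1873 /hr


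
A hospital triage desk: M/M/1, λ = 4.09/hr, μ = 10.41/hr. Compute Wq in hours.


ρ = 4.09/10.41 = 0.3929
Wq = ρ/(μ−λ) = 0.3929/(10.41 − 4.09) = 0.3929/6.32 = 0.06217 hr

Final: 0.06217 hr


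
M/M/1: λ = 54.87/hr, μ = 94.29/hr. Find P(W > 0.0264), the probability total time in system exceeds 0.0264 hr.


W ~ Exponential(μ−λ) for M/M/1.
μ − λ = 94.29 − 54.87 = 39.4200
P(W > t) = e^{−(μ−λ)t} = e^{−1.0407} = 0.353212

Final: 0.353212


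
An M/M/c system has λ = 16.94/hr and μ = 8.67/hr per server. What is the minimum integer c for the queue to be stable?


Stability requires cμ > λ ⇔ c > λ/μ.
λ/μ = 16.94/8.67 = 1.9539
Minimum integer c = ⌊1.9539⌋ + 1 = 2
Check: 2·8.67 = 17.34 > 16.94, while 1·8.67 = 8.67 ≤ 16.94

Final: 2 servers


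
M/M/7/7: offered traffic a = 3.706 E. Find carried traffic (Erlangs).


B(7,3.706) = 0.048542 (Erlang-B)
Carried load = a(1 − B) = 3.706·(1 − 0.048542) = 3.706·0.951458 = 3.5261 E

Final: 3.5261 Erlangs


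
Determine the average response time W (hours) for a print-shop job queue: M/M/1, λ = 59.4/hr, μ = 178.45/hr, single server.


W = 1/(μ−λ) = 1/(178.45 − 59.4) = 1/119.05 = 0.008400 hr

Final: 0.008400 hr


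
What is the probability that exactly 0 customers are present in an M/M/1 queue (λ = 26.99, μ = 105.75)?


ρ = 26.99/105.75 = 0.2552
P_n = (1−ρ)·ρ^n = (1 − 0.2552)·0.2552^0 = 0.7448·1.000000 = 0.744775

Final: 0.744775


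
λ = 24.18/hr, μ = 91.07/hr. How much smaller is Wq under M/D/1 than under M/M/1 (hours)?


ρ = 24.18/91.07 = 0.2655
Wq(M/M/1) = ρ/(μ−λ) = 0.2655/66.89 = 0.003969 hr
Wq(M/D/1) = ρ/(2(μ−λ)) = 0.001985 hr
Savings = 0.003969 − 0.001985 = 0.001985 hr

Final: 0.001985 hr


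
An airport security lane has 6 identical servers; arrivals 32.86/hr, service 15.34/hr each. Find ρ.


ρ = λ/(cμ) = 32.86/(6·15.34) = 32.86/92.04 = 0.3570

Final: 0.3570


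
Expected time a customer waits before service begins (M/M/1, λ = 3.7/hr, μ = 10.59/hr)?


ρ = 3.7/10.59 = 0.3494
Wq = ρ/(μ−λ) = 0.3494/(10.59 − 3.7) = 0.3494/6.89 = 0.05071 hr

Final: 0.05071 hr


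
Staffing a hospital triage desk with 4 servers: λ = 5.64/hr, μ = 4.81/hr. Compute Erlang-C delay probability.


a = λ/μ = 1.1726; ρ = a/4 = 0.2931
P₀ = 0.308631 (from M/M/c formula)
C(c,a) = [a^c/(c!(1−ρ))]·P₀ = [1.89032/(24·0.7069)]·0.308631
= 0.11143·0.308631 = 0.034390

Final: 0.034390


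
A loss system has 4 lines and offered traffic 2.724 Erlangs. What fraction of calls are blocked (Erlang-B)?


B(c,a) = (a^c/c!) / Σ_{k=0}^{c} a^k/k!
a^4/4! = 2.294125
Σ terms (k=0..4): 1.00000 + 2.72400 + 3.71009 + 3.36876 + 2.29413 = 13.096973
B = 2.294125/13.096973 = 0.175165

Final: 0.175165


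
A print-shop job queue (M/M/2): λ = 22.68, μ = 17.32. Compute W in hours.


a = 1.3095; ρ = 0.6547; P₀ = 0.208653
Lq = P₀·a^c·ρ/(c!(1−ρ)²) = 0.98253
Wq = Lq/λ = 0.98253/22.68 = 0.04332 hr
W = Wq + 1/μ = 0.04332 + 0.05774 = 0.10106 hr

Final: 0.10106 hr


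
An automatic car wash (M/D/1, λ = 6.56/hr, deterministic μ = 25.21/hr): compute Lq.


ρ = 6.56/25.21 = 0.2602
M/D/1: Lq = ρ²/(2(1−ρ)) = 0.06771/(2·0.7398) = 0.04576

Final: 0.04576


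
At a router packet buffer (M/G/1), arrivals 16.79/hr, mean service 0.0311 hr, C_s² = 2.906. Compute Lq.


ρ = λ·E[S] = 16.79·0.0311 = 0.5222
Lq = ρ²(1+C_s²)/(2(1−ρ)) = 0.2727·(1+2.906)/(2·0.4778)
= 0.2727·3.9060/0.9557 = 1.11442

Final: 1.11442


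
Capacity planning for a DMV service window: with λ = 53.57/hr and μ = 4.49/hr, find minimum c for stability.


Stability requires cμ > λ ⇔ c > λ/μ.
λ/μ = 53.57/4.49 = 11.9310
Minimum integer c = ⌊11.9310⌋ + 1 = 12
Check: 12·4.49 = 53.88 > 53.57, while 11·4.49 = 49.39 ≤ 53.57

Final: 12 servers


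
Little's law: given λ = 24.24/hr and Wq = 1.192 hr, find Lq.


Lq = λWq = 24.24·1.192 = 28.8941

Final: 28.8941


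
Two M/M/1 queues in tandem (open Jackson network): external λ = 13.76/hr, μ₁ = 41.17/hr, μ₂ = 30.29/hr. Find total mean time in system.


Each node sees arrival rate λ = 13.76/hr (tandem ⇒ throughput preserved).
W₁ = 1/(μ₁−λ) = 1/(41.17−13.76) = 0.03648 hr
W₂ = 1/(μ₂−λ) = 1/(30.29−13.76) = 0.06050 hr
W_total = W₁ + W₂ = 0.03648 + 0.06050 = 0.09698 hr

Final: 0.09698 hr


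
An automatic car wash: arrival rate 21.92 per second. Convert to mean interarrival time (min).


Mean interarrival time = 1/λ = 1/21.92 second = 0.04562 second
In minutes: 0.04562 × 0.0166667 = 0.0007603 min

Final: 0.0007603 min


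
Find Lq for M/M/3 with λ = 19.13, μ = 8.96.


a = λ/μ = 2.1350; ρ = a/3 = 0.7117
P₀ = 0.090578
Lq = P₀·a^c·ρ / (c!·(1−ρ)²) = 0.090578·9.73242·0.7117/(6·0.08313)
= 1.25786

Final: 1.25786


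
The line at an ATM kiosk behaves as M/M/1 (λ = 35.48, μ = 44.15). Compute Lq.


ρ = 35.48/44.15 = 0.8036
Lq = ρ²/(1−ρ) = 0.6458/0.1964 = 3.2886

Final: 3.2886


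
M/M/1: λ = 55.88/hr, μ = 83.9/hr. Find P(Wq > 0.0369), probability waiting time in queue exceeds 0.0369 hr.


ρ = 55.88/83.9 = 0.6660
P(Wq > t) = ρ·e^{−(μ−λ)t} = 0.6660·e^{−1.0339}
= 0.6660·0.355604 = 0.236843

Final: 0.236843


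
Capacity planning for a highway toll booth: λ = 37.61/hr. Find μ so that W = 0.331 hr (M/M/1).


W = 1/(μ−λ) ⇒ μ − λ = 1/W = 1/0.331 = 3.0211
μ = λ + 1/W = 37.61 + 3.0211 = 40.6311 per hr

Final: 40.6311 /hr


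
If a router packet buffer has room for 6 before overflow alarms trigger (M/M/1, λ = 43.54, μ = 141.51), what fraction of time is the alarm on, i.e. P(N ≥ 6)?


ρ = 43.54/141.51 = 0.3077
P(N ≥ n) = ρ^n = 0.3077^6 = 0.0008484

Final: 0.0008484


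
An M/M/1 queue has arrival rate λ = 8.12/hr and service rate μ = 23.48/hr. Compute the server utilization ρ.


ρ = λ/μ = 8.12/23.48 = 0.3458

Final: 0.3458


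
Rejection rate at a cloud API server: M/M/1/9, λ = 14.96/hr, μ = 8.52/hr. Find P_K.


ρ = λ/μ = 14.96/8.52 = 1.7559
P_K = (1−ρ)ρ^K/(1−ρ^(K+1)) = (-0.7559·158.645584)/(1 − 278.560791)
= -119.915207/-277.560791 = 0.432032

Final: 0.432032


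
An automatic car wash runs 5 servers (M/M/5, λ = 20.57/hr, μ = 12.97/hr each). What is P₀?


a = λ/μ = 20.57/12.97 = 1.5860; ρ = a/c = 0.3172
Σ_{k=0}^{4} a^k/k! (terms k=0..4) = 1.00000 + 1.58597 + 1.25765 + 0.66486 + 0.26361 = 4.77209
Tail: a^5/(5!(1−ρ)) = 10.03394/(120·0.6828) = 0.12246
P₀ = 1/(4.77209 + 0.12246) = 1/4.89455 = 0.204309

Final: 0.204309


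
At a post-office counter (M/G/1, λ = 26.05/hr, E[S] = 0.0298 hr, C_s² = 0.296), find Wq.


ρ = λ·E[S] = 26.05·0.0298 = 0.7763
E[S²] = E[S]²(1+C_s²) = 0.0298²·(1+0.296) = 0.001151
Wq = λ·E[S²]/(2(1−ρ)) = 26.05·0.001151/(2·0.2237) = 0.06701 hr

Final: 0.06701 hr


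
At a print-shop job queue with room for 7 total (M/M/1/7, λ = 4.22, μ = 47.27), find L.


ρ = 4.22/47.27 = 0.08927
L = ρ[1 − (K+1)ρ^K + Kρ^(K+1)] / [(1−ρ)(1−ρ^(K+1))]
Numerator: 0.08927·(1 − 8·0.00000004519 + 7·0.000000004035) = 0.089274
Denominator: (0.9107)·(1.000000) = 0.910726
L = 0.089274/0.910726 = 0.09803

Final: 0.09803


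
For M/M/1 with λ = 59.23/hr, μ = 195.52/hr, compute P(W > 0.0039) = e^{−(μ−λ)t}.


W ~ Exponential(μ−λ) for M/M/1.
μ − λ = 195.52 − 59.23 = 136.2900
P(W > t) = e^{−(μ−λ)t} = e^{−0.5315} = 0.587705

Final: 0.587705


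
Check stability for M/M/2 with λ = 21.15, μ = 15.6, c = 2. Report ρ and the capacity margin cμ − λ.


Total capacity cμ = 2·15.6 = 31.20/hr
ρ = λ/(cμ) = 21.15/31.20 = 0.6779
Stable ⇔ ρ < 1: YES
Spare capacity = cμ − λ = 31.20 − 21.15 = 10.05/hr

Final: ρ = 0.6779; stable; margin = 10.05/hr


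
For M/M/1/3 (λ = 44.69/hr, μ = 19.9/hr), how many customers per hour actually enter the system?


ρ = 2.2457; P_K = (1−ρ)ρ^3/(1−ρ^4) = 0.577412
λ_eff = λ(1 − P_K) = 44.69·(1 − 0.577412) = 44.69·0.422588 = 18.8855 /hr

Final: 18.8855 /hr


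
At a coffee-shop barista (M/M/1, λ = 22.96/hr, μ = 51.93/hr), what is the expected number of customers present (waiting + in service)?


ρ = λ/μ = 22.96/51.93 = 0.4421
L = ρ/(1−ρ) = 0.4421/(1 − 0.4421) = 0.4421/0.5579 = 0.7925

Final: 0.7925


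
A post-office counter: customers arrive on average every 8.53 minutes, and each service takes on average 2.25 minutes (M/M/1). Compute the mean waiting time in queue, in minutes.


λ = 60/8.53 = 7.0340 /hr
μ = 60/2.25 = 26.6667 /hr
ρ = λ/μ = 7.0340/26.6667 = 0.2638
Wq = ρ/(μ−λ) = 0.2638/(26.6667−7.0340) = 0.01344 hr
In minutes: 0.01344·60 = 0.8061 min

Final: 0.8061 min


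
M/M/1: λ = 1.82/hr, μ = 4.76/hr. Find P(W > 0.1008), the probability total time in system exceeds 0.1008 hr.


W ~ Exponential(μ−λ) for M/M/1.
μ − λ = 4.76 − 1.82 = 2.9400
P(W > t) = e^{−(μ−λ)t} = e^{−0.2964} = 0.743526

Final: 0.743526


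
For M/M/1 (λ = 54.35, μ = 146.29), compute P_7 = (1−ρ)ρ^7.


ρ = 54.35/146.29 = 0.3715
P_n = (1−ρ)·ρ^n = (1 − 0.3715)·0.3715^7 = 0.6285·0.0009770 = 0.0006140

Final: 0.0006140


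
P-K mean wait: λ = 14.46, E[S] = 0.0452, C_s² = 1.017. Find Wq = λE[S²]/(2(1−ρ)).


ρ = λ·E[S] = 14.46·0.0452 = 0.6536
E[S²] = E[S]²(1+C_s²) = 0.0452²·(1+1.017) = 0.004121
Wq = λ·E[S²]/(2(1−ρ)) = 14.46·0.004121/(2·0.3464) = 0.08601 hr

Final: 0.08601 hr


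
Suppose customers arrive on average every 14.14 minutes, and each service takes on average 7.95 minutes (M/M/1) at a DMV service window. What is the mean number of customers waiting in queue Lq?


λ = 60/14.14 = 4.2433 /hr
μ = 60/7.95 = 7.5472 /hr
ρ = λ/μ = 4.2433/7.5472 = 0.5622
Lq = ρ²/(1−ρ) = 0.3161/0.4378 = 0.7221

Final: 0.7221


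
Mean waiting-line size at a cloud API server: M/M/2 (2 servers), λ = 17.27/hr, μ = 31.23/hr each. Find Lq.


a = λ/μ = 0.5530; ρ = a/2 = 0.2765
P₀ = 0.566788
Lq = P₀·a^c·ρ / (c!·(1−ρ)²) = 0.566788·0.30580·0.2765/(2·0.52346)
= 0.04578

Final: 0.04578


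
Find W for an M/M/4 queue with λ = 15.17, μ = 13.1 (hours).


a = 1.1580; ρ = 0.2895; P₀ = 0.313206
Lq = P₀·a^c·ρ/(c!(1−ρ)²) = 0.01346
Wq = Lq/λ = 0.01346/15.17 = 0.0008872 hr
W = Wq + 1/μ = 0.0008872 + 0.07634 = 0.07722 hr

Final: 0.07722 hr


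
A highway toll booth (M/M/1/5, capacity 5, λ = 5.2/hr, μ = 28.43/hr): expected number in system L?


ρ = 5.2/28.43 = 0.1829
L = ρ[1 − (K+1)ρ^K + Kρ^(K+1)] / [(1−ρ)(1−ρ^(K+1))]
Numerator: 0.1829·(1 − 6·0.0002047 + 5·0.00003744) = 0.182715
Denominator: (0.8171)·(0.999963) = 0.817064
L = 0.182715/0.817064 = 0.2236

Final: 0.2236


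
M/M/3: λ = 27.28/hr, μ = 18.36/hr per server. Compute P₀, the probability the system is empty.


a = λ/μ = 27.28/18.36 = 1.4858; ρ = a/c = 0.4953
Σ_{k=0}^{2} a^k/k! (terms k=0..2) = 1.00000 + 1.48584 + 1.10386 = 3.58970
Tail: a^3/(3!(1−ρ)) = 3.28031/(6·0.5047) = 1.08321
P₀ = 1/(3.58970 + 1.08321) = 1/4.67291 = 0.214000

Final: 0.214000


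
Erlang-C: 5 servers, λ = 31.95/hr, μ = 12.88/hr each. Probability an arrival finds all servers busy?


a = λ/μ = 2.4806; ρ = a/5 = 0.4961
P₀ = 0.081751 (from M/M/c formula)
C(c,a) = [a^c/(c!(1−ρ))]·P₀ = [93.92366/(120·0.5039)]·0.081751
= 1.55333·0.081751 = 0.126987

Final: 0.126987


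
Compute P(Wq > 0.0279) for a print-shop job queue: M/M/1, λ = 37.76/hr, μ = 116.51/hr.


ρ = 37.76/116.51 = 0.3241
P(Wq > t) = ρ·e^{−(μ−λ)t} = 0.3241·e^{−2.1971}
= 0.3241·0.111122 = 0.036014

Final: 0.036014


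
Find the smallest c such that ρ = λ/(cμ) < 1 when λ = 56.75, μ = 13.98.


Stability requires cμ > λ ⇔ c > λ/μ.
λ/μ = 56.75/13.98 = 4.0594
Minimum integer c = ⌊4.0594⌋ + 1 = 5
Check: 5·13.98 = 69.90 > 56.75, while 4·13.98 = 55.92 ≤ 56.75

Final: 5 servers


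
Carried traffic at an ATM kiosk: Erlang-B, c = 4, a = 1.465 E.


B(4,1.465) = 0.045116 (Erlang-B)
Carried load = a(1 − B) = 1.465·(1 − 0.045116) = 1.465·0.954884 = 1.3989 E

Final: 1.3989 Erlangs


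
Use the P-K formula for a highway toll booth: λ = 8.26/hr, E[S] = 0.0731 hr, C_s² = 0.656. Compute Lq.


ρ = λ·E[S] = 8.26·0.0731 = 0.6038
Lq = ρ²(1+C_s²)/(2(1−ρ)) = 0.3646·(1+0.656)/(2·0.3962)
= 0.3646·1.6560/0.7924 = 0.76193

Final: 0.76193


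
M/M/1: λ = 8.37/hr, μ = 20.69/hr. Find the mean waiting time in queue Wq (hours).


ρ = 8.37/20.69 = 0.4045
Wq = ρ/(μ−λ) = 0.4045/(20.69 − 8.37) = 0.4045/12.32 = 0.03284 hr

Final: 0.03284 hr


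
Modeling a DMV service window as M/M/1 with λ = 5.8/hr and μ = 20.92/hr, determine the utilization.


ρ = λ/μ = 5.8/20.92 = 0.2772

Final: 0.2772


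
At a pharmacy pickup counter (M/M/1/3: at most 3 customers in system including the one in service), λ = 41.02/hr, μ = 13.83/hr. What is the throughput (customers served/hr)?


ρ = 2.9660; P_K = (1−ρ)ρ^3/(1−ρ^4) = 0.671524
λ_eff = λ(1 − P_K) = 41.02·(1 − 0.671524) = 41.02·0.328476 = 13.4741 /hr

Final: 13.4741 /hr


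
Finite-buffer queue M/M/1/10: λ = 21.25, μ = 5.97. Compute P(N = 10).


ρ = λ/μ = 21.25/5.97 = 3.5595
P_K = (1−ρ)ρ^K/(1−ρ^(K+1)) = (-2.5595·326472.069760)/(1 − 1162065.574941)
= -835593.505181/-1162064.574941 = 0.719059

Final: 0.719059


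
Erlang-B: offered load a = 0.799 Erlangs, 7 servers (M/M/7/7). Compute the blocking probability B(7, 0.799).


B(c,a) = (a^c/c!) / Σ_{k=0}^{c} a^k/k!
a^7/7! = 0.00004125
Σ terms (k=0..7): 1.00000 + 0.79900 + 0.31920 + 0.08501 + 0.01698 + 0.002714 + 0.0003614 + 0.00004125 = 2.223312
B = 0.00004125/2.223312 = 0.00001855

Final: 0.00001855


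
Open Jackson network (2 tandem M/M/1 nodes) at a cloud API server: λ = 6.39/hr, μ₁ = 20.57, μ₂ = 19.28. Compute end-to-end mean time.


Each node sees arrival rate λ = 6.39/hr (tandem ⇒ throughput preserved).
W₁ = 1/(μ₁−λ) = 1/(20.57−6.39) = 0.07052 hr
W₂ = 1/(μ₂−λ) = 1/(19.28−6.39) = 0.07758 hr
W_total = W₁ + W₂ = 0.07052 + 0.07758 = 0.14810 hr

Final: 0.14810 hr


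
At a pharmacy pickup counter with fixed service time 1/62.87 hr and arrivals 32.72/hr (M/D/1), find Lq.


ρ = 32.72/62.87 = 0.5204
M/D/1: Lq = ρ²/(2(1−ρ)) = 0.2709/(2·0.4796) = 0.28240

Final: 0.28240


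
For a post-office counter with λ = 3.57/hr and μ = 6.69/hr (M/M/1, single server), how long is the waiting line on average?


ρ = 3.57/6.69 = 0.5336
Lq = ρ²/(1−ρ) = 0.2848/0.4664 = 0.6106

Final: 0.6106


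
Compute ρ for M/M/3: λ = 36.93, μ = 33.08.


ρ = λ/(cμ) = 36.93/(3·33.08) = 36.93/99.24 = 0.3721

Final: 0.3721


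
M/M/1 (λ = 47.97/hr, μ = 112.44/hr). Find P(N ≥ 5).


ρ = 47.97/112.44 = 0.4266
P(N ≥ n) = ρ^n = 0.4266^5 = 0.014133

Final: 0.014133


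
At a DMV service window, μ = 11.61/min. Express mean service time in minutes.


Mean service time = 1/μ = 1/11.61 minute = 0.08613 minute
In minutes: 0.08613 × 1 = 0.08613 min

Final: 0.08613 min


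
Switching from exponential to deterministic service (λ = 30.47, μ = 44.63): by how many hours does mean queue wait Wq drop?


ρ = 30.47/44.63 = 0.6827
Wq(M/M/1) = ρ/(μ−λ) = 0.6827/14.16 = 0.04822 hr
Wq(M/D/1) = ρ/(2(μ−λ)) = 0.02411 hr
Savings = 0.04822 − 0.02411 = 0.02411 hr

Final: 0.02411 hr


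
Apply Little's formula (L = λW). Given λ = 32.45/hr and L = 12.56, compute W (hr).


W = L/λ = 12.56/32.45 = 0.3871 hr

Final: 0.3871 hr


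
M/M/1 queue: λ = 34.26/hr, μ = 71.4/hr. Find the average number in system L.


ρ = λ/μ = 34.26/71.4 = 0.4798
L = ρ/(1−ρ) = 0.4798/(1 − 0.4798) = 0.4798/0.5202 = 0.9225

Final: 0.9225


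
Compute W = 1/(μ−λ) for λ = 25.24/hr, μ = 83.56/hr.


W = 1/(μ−λ) = 1/(83.56 − 25.24) = 1/58.32 = 0.01715 hr

Final: 0.01715 hr


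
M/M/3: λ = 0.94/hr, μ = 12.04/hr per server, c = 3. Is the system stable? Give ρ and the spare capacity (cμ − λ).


Total capacity cμ = 3·12.04 = 36.12/hr
ρ = λ/(cμ) = 0.94/36.12 = 0.02602
Stable ⇔ ρ < 1: YES
Spare capacity = cμ − λ = 36.12 − 0.94 = 35.18/hr

Final: ρ = 0.02602; stable; margin = 35.18/hr


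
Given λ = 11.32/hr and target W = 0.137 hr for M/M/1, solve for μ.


W = 1/(μ−λ) ⇒ μ − λ = 1/W = 1/0.137 = 7.2993
μ = λ + 1/W = 11.32 + 7.2993 = 18.6193 per hr

Final: 18.6193 /hr


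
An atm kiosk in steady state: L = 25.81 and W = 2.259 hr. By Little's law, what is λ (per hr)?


λ = L/W = 25.81/2.259 = 11.4254 /hr

Final: 11.4254 /hr


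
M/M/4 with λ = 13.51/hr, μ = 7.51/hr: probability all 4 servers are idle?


a = λ/μ = 13.51/7.51 = 1.7989; ρ = a/c = 0.4497
Σ_{k=0}^{3} a^k/k! (terms k=0..3) = 1.00000 + 1.79893 + 1.61808 + 0.97028 = 5.38729
Tail: a^4/(4!(1−ρ)) = 10.47277/(24·0.5503) = 0.79301
P₀ = 1/(5.38729 + 0.79301) = 1/6.18030 = 0.161804

Final: 0.161804


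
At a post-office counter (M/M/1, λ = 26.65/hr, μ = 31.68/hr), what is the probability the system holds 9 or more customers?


ρ = 26.65/31.68 = 0.8412
P(N ≥ n) = ρ^n = 0.8412^9 = 0.210964

Final: 0.210964


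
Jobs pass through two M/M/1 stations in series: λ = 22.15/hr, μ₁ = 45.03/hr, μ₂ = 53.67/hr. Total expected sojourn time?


Each node sees arrival rate λ = 22.15/hr (tandem ⇒ throughput preserved).
W₁ = 1/(μ₁−λ) = 1/(45.03−22.15) = 0.04371 hr
W₂ = 1/(μ₂−λ) = 1/(53.67−22.15) = 0.03173 hr
W_total = W₁ + W₂ = 0.04371 + 0.03173 = 0.07543 hr

Final: 0.07543 hr


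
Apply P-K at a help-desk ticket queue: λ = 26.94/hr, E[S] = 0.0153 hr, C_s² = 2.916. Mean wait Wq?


ρ = λ·E[S] = 26.94·0.0153 = 0.4122
E[S²] = E[S]²(1+C_s²) = 0.0153²·(1+2.916) = 0.0009167
Wq = λ·E[S²]/(2(1−ρ)) = 26.94·0.0009167/(2·0.5878) = 0.02101 hr

Final: 0.02101 hr


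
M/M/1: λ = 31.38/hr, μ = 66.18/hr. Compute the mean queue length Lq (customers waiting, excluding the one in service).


ρ = 31.38/66.18 = 0.4742
Lq = ρ²/(1−ρ) = 0.2248/0.5258 = 0.4276

Final: 0.4276


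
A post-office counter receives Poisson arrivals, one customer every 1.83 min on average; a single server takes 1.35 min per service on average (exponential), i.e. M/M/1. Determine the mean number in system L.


λ = 60/1.83 = 32.7869 /hr
μ = 60/1.35 = 44.4444 /hr
ρ = λ/μ = 32.7869/44.4444 = 0.7377
L = ρ/(1−ρ) = 0.7377/0.2623 = 2.8125

Final: 2.8125


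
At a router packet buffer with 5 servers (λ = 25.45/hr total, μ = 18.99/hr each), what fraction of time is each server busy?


ρ = λ/(cμ) = 25.45/(5·18.99) = 25.45/94.95 = 0.2680

Final: 0.2680


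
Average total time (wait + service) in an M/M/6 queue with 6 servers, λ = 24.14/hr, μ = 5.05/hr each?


a = 4.7802; ρ = 0.7967; P₀ = 0.006271
Lq = P₀·a^c·ρ/(c!(1−ρ)²) = 2.00296
Wq = Lq/λ = 2.00296/24.14 = 0.08297 hr
W = Wq + 1/μ = 0.08297 + 0.19802 = 0.28099 hr

Final: 0.28099 hr


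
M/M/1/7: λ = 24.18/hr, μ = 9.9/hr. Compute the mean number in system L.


ρ = 24.18/9.9 = 2.4424
L = ρ[1 − (K+1)ρ^K + Kρ^(K+1)] / [(1−ρ)(1−ρ^(K+1))]
Numerator: 2.4424·(1 − 8·518.498750 + 7·1266.393916) = 11522.789502
Denominator: (-1.4424)·(-1265.393916) = 1825.234861
L = 11522.789502/1825.234861 = 6.3130

Final: 6.3130


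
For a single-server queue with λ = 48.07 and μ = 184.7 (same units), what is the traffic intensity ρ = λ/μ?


ρ = λ/μ = 48.07/184.7 = 0.2603

Final: 0.2603


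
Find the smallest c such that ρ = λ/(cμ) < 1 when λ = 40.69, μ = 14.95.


Stability requires cμ > λ ⇔ c > λ/μ.
λ/μ = 40.69/14.95 = 2.7217
Minimum integer c = ⌊2.7217⌋ + 1 = 3
Check: 3·14.95 = 44.85 > 40.69, while 2·14.95 = 29.90 ≤ 40.69

Final: 3 servers


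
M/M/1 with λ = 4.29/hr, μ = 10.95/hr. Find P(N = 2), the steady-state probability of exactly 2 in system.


ρ = 4.29/10.95 = 0.3918
P_n = (1−ρ)·ρ^n = (1 − 0.3918)·0.3918^2 = 0.6082·0.153492 = 0.093357

Final: 0.093357


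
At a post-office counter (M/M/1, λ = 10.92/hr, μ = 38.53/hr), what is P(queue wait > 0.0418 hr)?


ρ = 10.92/38.53 = 0.2834
P(Wq > t) = ρ·e^{−(μ−λ)t} = 0.2834·e^{−1.1541}
= 0.2834·0.315342 = 0.089373

Final: 0.089373


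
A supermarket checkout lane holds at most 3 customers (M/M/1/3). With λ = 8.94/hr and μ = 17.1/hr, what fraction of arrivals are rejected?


ρ = λ/μ = 8.94/17.1 = 0.5228
P_K = (1−ρ)ρ^K/(1−ρ^(K+1)) = (0.4772·0.142897)/(1 − 0.074708)
= 0.068190/0.925292 = 0.073695

Final: 0.073695


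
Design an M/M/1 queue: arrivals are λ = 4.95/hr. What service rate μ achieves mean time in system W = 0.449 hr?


W = 1/(μ−λ) ⇒ μ − λ = 1/W = 1/0.449 = 2.2272
μ = λ + 1/W = 4.95 + 2.2272 = 7.1772 per hr

Final: 7.1772 /hr


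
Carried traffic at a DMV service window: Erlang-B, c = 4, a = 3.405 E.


B(4,3.405) = 0.250235 (Erlang-B)
Carried load = a(1 − B) = 3.405·(1 − 0.250235) = 3.405·0.749765 = 2.5529 E

Final: 2.5529 Erlangs


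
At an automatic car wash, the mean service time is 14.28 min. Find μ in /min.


μ = 1/(service time) in consistent units.
1 minute = 1 min, so μ = 1/14.28 = 0.07003 per minute

Final: 0.07003 /min


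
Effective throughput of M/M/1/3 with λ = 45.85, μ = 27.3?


ρ = 1.6795; P_K = (1−ρ)ρ^3/(1−ρ^4) = 0.462741
λ_eff = λ(1 − P_K) = 45.85·(1 − 0.462741) = 45.85·0.537259 = 24.6333 /hr

Final: 24.6333 /hr


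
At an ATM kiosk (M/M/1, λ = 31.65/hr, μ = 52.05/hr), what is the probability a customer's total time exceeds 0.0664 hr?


W ~ Exponential(μ−λ) for M/M/1.
μ − λ = 52.05 − 31.65 = 20.4000
P(W > t) = e^{−(μ−λ)t} = e^{−1.3546} = 0.258061

Final: 0.258061


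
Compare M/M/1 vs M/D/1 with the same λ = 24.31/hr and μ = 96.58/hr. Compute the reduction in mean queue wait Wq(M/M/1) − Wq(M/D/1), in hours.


ρ = 24.31/96.58 = 0.2517
Wq(M/M/1) = ρ/(μ−λ) = 0.2517/72.27 = 0.003483 hr
Wq(M/D/1) = ρ/(2(μ−λ)) = 0.001741 hr
Savings = 0.003483 − 0.001741 = 0.001741 hr

Final: 0.001741 hr


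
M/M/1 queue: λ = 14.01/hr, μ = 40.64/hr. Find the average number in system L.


ρ = λ/μ = 14.01/40.64 = 0.3447
L = ρ/(1−ρ) = 0.3447/(1 − 0.3447) = 0.3447/0.6553 = 0.5261

Final: 0.5261


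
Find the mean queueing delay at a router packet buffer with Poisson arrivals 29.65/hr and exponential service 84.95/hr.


ρ = 29.65/84.95 = 0.3490
Wq = ρ/(μ−λ) = 0.3490/(84.95 − 29.65) = 0.3490/55.30 = 0.006312 hr

Final: 0.006312 hr


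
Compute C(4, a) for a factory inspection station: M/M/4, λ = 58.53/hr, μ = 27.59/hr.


a = λ/μ = 2.1214; ρ = a/4 = 0.5304
P₀ = 0.114158 (from M/M/c formula)
C(c,a) = [a^c/(c!(1−ρ))]·P₀ = [20.25384/(24·0.4696)]·0.114158
= 1.79691·0.114158 = 0.205132

Final: 0.205132


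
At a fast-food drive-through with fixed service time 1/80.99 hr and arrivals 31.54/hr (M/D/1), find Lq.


ρ = 31.54/80.99 = 0.3894
M/D/1: Lq = ρ²/(2(1−ρ)) = 0.1517/(2·0.6106) = 0.12419

Final: 0.12419


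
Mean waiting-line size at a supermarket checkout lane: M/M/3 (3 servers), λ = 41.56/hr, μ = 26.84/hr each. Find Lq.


a = λ/μ = 1.5484; ρ = a/3 = 0.5161
P₀ = 0.198962
Lq = P₀·a^c·ρ / (c!·(1−ρ)²) = 0.198962·3.71261·0.5161/(6·0.23412)
= 0.27142

Final: 0.27142


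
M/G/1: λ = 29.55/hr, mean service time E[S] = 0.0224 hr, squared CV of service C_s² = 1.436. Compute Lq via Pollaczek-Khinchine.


ρ = λ·E[S] = 29.55·0.0224 = 0.6619
Lq = ρ²(1+C_s²)/(2(1−ρ)) = 0.4381·(1+1.436)/(2·0.3381)
= 0.4381·2.4360/0.6762 = 1.57848

Final: 1.57848


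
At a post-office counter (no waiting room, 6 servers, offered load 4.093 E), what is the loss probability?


B(c,a) = (a^c/c!) / Σ_{k=0}^{c} a^k/k!
a^6/6! = 6.530072
Σ terms (k=0..6): 1.00000 + 4.09300 + 8.37632 + 11.42810 + 11.69380 + 9.57255 + 6.53007 = 52.693844
B = 6.530072/52.693844 = 0.123925

Final: 0.123925


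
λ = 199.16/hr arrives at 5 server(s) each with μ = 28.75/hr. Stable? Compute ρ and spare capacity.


Total capacity cμ = 5·28.75 = 143.75/hr
ρ = λ/(cμ) = 199.16/143.75 = 1.3855
Stable ⇔ ρ < 1: NO
Spare capacity = cμ − λ = 143.75 − 199.16 = -55.41/hr

Final: ρ = 1.3855; unstable; margin = -55.41/hr


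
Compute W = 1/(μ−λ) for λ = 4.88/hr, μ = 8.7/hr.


W = 1/(μ−λ) = 1/(8.7 − 4.88) = 1/3.82 = 0.2618 hr

Final: 0.2618 hr


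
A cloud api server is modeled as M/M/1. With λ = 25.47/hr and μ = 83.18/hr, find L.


ρ = λ/μ = 25.47/83.18 = 0.3062
L = ρ/(1−ρ) = 0.3062/(1 − 0.3062) = 0.3062/0.6938 = 0.4413

Final: 0.4413


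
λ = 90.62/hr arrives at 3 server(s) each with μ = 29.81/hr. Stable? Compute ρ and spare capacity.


Total capacity cμ = 3·29.81 = 89.43/hr
ρ = λ/(cμ) = 90.62/89.43 = 1.0133
Stable ⇔ ρ < 1: NO
Spare capacity = cμ − λ = 89.43 − 90.62 = -1.19/hr

Final: ρ = 1.0133; unstable; margin = -1.19/hr


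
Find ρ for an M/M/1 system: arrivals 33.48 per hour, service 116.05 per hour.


ρ = λ/μ = 33.48/116.05 = 0.2885

Final: 0.2885


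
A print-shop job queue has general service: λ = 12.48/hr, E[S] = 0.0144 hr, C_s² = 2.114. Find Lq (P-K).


ρ = λ·E[S] = 12.48·0.0144 = 0.1797
Lq = ρ²(1+C_s²)/(2(1−ρ)) = 0.03230·(1+2.114)/(2·0.8203)
= 0.03230·3.1140/1.6406 = 0.06130

Final: 0.06130


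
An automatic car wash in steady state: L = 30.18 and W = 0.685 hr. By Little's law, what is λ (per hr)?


λ = L/W = 30.18/0.685 = 44.0584 /hr

Final: 44.0584 /hr


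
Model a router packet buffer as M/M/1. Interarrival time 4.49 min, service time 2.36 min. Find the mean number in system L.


λ = 60/4.49 = 13.3630 /hr
μ = 60/2.36 = 25.4237 /hr
ρ = λ/μ = 13.3630/25.4237 = 0.5256
L = ρ/(1−ρ) = 0.5256/0.4744 = 1.1080

Final: 1.1080


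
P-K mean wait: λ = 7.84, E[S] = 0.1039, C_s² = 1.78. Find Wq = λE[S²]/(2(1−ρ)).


ρ = λ·E[S] = 7.84·0.1039 = 0.8146
E[S²] = E[S]²(1+C_s²) = 0.1039²·(1+1.78) = 0.030011
Wq = λ·E[S²]/(2(1−ρ)) = 7.84·0.030011/(2·0.1854) = 0.63445 hr

Final: 0.63445 hr
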